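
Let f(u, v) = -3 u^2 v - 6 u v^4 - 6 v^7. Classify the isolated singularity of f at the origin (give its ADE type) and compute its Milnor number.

Type D_8, Milnor number mu = 8.

The Hessian of f at 0 has rank 0. Corank 2; j^3 = -3*u^2*v has shape L^2 M (L != M), so D-series; mu = 8 gives D_8.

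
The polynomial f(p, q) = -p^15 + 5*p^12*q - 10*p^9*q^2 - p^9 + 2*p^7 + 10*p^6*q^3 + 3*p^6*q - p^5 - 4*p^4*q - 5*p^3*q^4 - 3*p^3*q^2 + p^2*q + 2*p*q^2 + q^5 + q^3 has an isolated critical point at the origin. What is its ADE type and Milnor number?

Type D_6, Milnor number mu = 6.

The Hessian of f at 0 has rank 0. Corank 2; j^3 = q*(p + q)^2 has shape L^2 M (L != M), so D-series; mu = 6 gives D_6.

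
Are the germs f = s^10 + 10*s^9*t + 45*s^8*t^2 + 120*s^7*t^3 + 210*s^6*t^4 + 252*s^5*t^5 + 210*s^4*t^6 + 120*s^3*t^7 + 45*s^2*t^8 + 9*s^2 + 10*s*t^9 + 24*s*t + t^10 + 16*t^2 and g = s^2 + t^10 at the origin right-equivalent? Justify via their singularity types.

Yes.

The Hessian of f at 0 is [[18, 24], [24, 32]] with rank 1, so corank 1. A Groebner basis of the Jacobian ideal J(f) in C{s,t} is {t^9, s + 4*t/3}; counting standard monomials gives mu = 9. Corank 1: A-series; mu = 9 gives A_9. The Hessian of g at 0 is [[2, 0], [0, 0]] with rank 1, so corank 1. A Groebner basis of the Jacobian ideal J(g) in C{s,t} is {t^9, s}; counting standard monomials gives mu = 9. Corank 1: A-series; mu = 9 gives A_9. Both have type A_9, hence right-equivalent.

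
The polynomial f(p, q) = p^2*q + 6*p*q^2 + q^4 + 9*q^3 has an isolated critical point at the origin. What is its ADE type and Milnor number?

The Hessian of f at 0 has rank 0. Corank 2; j^3 = q*(p + 3*q)^2 has shape L^2 M (L != M), so D-series; mu = 5 gives D_5.

Type D_5, Milnor number mu = 5.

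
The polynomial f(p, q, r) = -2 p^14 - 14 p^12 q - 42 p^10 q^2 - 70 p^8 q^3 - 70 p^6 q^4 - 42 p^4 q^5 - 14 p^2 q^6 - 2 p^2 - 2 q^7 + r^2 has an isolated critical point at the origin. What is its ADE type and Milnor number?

Type A_{6}, Milnor number mu = 6.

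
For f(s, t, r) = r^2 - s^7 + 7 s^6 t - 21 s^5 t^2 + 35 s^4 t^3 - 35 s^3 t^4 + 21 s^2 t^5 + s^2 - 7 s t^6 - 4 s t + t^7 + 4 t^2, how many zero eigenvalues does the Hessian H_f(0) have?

The Hessian at 0 is [[2, -4, 0], [-4, 8, 0], [0, 0, 2]] of rank 2; hence corank 1.

1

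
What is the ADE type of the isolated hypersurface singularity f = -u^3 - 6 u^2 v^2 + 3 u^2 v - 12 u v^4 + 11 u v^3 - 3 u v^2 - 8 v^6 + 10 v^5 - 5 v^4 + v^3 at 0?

E_7

The Hessian of f at 0 has rank 0. Corank 2; j^3 = -(u - v)^3 is a perfect cube, so E-series; the 4-jet and mu = 7 give E_7.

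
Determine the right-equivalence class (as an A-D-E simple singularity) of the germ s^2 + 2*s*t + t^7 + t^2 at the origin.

The Hessian of f at 0 is [[2, 2], [2, 2]] with rank 1, so corank 1. A Groebner basis of the Jacobian ideal J(f) in C{s,t} is {t^6, s + t}; counting standard monomials gives mu = 6. Corank 1: A-series; mu = 6 gives A_6.

A_6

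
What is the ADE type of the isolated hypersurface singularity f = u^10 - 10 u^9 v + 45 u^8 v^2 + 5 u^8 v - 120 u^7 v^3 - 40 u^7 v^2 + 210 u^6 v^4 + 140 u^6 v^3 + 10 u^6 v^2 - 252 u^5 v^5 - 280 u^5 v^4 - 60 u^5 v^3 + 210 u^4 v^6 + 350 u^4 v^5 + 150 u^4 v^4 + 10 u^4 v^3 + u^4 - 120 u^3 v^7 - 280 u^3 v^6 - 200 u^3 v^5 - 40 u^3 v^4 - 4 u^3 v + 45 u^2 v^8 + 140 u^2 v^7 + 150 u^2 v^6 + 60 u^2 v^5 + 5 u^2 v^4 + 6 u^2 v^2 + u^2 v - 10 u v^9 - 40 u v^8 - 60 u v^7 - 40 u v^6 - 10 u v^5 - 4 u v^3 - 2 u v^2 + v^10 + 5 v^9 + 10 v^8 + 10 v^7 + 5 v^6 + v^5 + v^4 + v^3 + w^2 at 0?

D6

The Hessian of f at 0 has rank 1. Corank 2; j^3 = v*(u - v)^2 has shape L^2 M (L != M), so D-series; mu = 6 gives D_6.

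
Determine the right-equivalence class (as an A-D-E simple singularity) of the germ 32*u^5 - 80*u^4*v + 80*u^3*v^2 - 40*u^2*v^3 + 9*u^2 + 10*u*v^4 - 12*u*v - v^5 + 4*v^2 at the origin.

The Hessian of f at 0 is [[18, -12], [-12, 8]] with rank 1, so corank 1. A Groebner basis of the Jacobian ideal J(f) in C{u,v} is {v^4, u - 2*v/3}; counting standard monomials gives mu = 4. Corank 1: A-series; mu = 4 gives A_4.

A4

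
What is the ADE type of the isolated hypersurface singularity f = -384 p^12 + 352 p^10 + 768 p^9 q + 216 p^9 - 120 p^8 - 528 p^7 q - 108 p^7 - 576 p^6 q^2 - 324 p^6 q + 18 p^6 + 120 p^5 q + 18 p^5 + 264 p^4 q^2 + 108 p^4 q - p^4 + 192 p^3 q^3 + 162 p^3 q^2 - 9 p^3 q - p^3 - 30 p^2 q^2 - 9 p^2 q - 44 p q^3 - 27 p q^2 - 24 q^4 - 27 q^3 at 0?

The Hessian of f at 0 has rank 0. Corank 2; j^3 = -(p + 3*q)^3 is a perfect cube, so E-series; the 4-jet and mu = 7 give E_7.

E_{7}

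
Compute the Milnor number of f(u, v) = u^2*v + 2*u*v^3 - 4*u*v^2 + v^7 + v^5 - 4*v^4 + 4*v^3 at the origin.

The Hessian of f at 0 has rank 0. Corank 2; j^3 = v*(u - 2*v)^2 has shape L^2 M (L != M), so D-series; mu = 8 gives D_8.

8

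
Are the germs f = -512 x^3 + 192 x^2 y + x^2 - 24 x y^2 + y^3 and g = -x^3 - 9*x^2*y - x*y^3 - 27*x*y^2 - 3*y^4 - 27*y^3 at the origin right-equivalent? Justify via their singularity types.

No.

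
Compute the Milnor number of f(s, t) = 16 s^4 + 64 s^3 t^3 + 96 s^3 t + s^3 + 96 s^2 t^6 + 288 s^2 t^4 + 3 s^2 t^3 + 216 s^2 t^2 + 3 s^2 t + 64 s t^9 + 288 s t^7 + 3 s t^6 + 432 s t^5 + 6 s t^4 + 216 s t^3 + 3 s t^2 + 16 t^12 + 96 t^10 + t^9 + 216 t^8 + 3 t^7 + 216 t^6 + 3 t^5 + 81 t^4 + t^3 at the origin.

The Hessian of f at 0 is [[0, 0], [0, 0]] with rank 0, so corank 2. A Groebner basis of the Jacobian ideal J(f) in C{s,t} is {t^4, s*t^2 + 7*t^3/6, s^2 + 2*s*t + t^2}; counting standard monomials gives mu = 6. Corank 2; j^3 = (s + t)^3 is a perfect cube, so E-series; the 4-jet and mu = 6 give E_6.

6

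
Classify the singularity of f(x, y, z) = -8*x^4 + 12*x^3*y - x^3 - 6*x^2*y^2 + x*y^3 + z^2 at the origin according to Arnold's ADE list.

The Hessian of f at 0 has rank 1. Corank 2; j^3 = -x^3 is a perfect cube, so E-series; the 4-jet and mu = 7 give E_7.

E_7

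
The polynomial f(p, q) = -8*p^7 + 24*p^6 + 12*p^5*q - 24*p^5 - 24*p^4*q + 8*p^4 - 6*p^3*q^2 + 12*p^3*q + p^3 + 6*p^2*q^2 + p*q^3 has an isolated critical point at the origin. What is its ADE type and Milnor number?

Type E7, Milnor number mu = 7.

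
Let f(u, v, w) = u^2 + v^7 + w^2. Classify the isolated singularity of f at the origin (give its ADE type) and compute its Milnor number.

The Hessian of f at 0 has rank 2. Corank 1: A-series; mu = 6 gives A_6.

Type A6, Milnor number mu = 6.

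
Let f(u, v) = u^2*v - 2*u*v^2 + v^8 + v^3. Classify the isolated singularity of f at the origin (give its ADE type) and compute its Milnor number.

The Hessian of f at 0 has rank 0. Corank 2; j^3 = v*(u - v)^2 has shape L^2 M (L != M), so D-series; mu = 9 gives D_9.

Type D_{9}, Milnor number mu = 9.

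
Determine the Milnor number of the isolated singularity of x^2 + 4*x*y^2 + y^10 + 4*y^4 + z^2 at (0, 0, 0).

9

The Hessian of f at 0 is [[2, 0, 0], [0, 0, 0], [0, 0, 2]] with rank 2, so corank 1. A Groebner basis of the Jacobian ideal J(f) in C{x,y,z} is {x^5, x^4*y, x/2 + y^2, z}; counting standard monomials gives mu = 9. Corank 1: A-series; mu = 9 gives A_9.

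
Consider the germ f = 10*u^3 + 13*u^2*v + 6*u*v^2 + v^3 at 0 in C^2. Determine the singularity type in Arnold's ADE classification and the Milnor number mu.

Type D_{4}, Milnor number mu = 4.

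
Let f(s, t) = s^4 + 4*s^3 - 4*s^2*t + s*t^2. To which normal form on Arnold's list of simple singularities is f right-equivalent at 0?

The Hessian of f at 0 is [[0, 0], [0, 0]] with rank 0, so corank 2. A Groebner basis of the Jacobian ideal J(f) in C{s,t} is {s*t^2 - 2*s*t + t^2, -4*s*t + t^3 + 2*t^2, s^2 - s*t/2}; counting standard monomials gives mu = 5. Corank 2; j^3 = s*(2*s - t)^2 has shape L^2 M (L != M), so D-series; mu = 5 gives D_5.

D_{5}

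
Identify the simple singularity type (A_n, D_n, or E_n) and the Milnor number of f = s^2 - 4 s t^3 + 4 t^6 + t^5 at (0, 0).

Type A_4, Milnor number mu = 4.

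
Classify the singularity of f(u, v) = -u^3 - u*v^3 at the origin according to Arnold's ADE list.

The Hessian of f at 0 is [[0, 0], [0, 0]] with rank 0, so corank 2. A Groebner basis of the Jacobian ideal J(f) in C{u,v} is {u^3, u*v^2, 3*u^2 + v^3}; counting standard monomials gives mu = 7. Corank 2; j^3 = -u^3 is a perfect cube, so E-series; the 4-jet and mu = 7 give E_7.

E7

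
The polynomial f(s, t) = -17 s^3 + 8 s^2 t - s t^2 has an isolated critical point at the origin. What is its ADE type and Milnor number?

Type D_{4}, Milnor number mu = 4.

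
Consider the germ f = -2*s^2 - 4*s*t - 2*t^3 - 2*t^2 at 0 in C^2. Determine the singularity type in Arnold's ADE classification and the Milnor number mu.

The Hessian of f at 0 has rank 1. Corank 1: A-series; mu = 2 gives A_2.

Type A_{2}, Milnor number mu = 2.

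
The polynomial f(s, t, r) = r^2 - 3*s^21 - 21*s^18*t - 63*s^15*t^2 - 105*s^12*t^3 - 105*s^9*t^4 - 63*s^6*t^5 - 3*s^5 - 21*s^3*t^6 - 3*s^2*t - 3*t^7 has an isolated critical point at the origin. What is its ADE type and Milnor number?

The Hessian of f at 0 has rank 1. Corank 2; j^3 = -3*s^2*t has shape L^2 M (L != M), so D-series; mu = 8 gives D_8.

Type D_{8}, Milnor number mu = 8.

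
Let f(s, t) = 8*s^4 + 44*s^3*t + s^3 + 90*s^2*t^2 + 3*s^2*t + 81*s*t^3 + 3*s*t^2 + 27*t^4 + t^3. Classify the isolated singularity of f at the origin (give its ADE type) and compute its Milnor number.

The Hessian of f at 0 is [[0, 0], [0, 0]] with rank 0, so corank 2. A Groebner basis of the Jacobian ideal J(f) in C{s,t} is {3*s^2/4 + 3*s*t/2 + t^4 + t^3/4 + 3*t^2/4, s^3 + 15*s^2/4 + 15*s*t/2 + 9*t^3/4 + 15*t^2/4, s^2*t - 9*s^2/4 - 9*s*t/2 - 7*t^3/4 - 9*t^2/4, s^2 + s*t^2 + 2*s*t + 4*t^3/3 + t^2}; counting standard monomials gives mu = 7. Corank 2; j^3 = (s + t)^3 is a perfect cube, so E-series; the 4-jet and mu = 7 give E_7.

Type E_7, Milnor number mu = 7.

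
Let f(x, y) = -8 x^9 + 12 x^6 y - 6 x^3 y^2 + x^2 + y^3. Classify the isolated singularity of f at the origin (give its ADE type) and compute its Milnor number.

The Hessian of f at 0 is [[2, 0], [0, 0]] with rank 1, so corank 1. A Groebner basis of the Jacobian ideal J(f) in C{x,y} is {y^2, x}; counting standard monomials gives mu = 2. Corank 1: A-series; mu = 2 gives A_2.

Type A_{2}, Milnor number mu = 2.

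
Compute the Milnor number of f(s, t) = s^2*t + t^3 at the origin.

The Hessian of f at 0 has rank 0. Corank 2; j^3 = t*(s^2 + t^2) splits into three distinct lines over C (the quadratic factor has nonzero discriminant), so D_4.

4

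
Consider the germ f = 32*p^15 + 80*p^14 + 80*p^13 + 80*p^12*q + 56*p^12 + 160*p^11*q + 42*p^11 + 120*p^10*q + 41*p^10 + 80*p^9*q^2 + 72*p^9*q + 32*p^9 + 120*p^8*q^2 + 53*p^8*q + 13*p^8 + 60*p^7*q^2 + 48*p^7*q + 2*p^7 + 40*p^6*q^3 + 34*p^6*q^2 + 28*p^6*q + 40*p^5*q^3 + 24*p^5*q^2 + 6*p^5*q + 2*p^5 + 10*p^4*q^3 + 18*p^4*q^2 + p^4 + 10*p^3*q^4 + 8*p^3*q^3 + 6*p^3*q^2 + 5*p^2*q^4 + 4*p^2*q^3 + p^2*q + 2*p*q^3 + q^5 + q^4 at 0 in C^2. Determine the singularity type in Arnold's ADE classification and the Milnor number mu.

The Hessian of f at 0 has rank 0. Corank 2; j^3 = p^2*q has shape L^2 M (L != M), so D-series; mu = 5 gives D_5.

Type D5, Milnor number mu = 5.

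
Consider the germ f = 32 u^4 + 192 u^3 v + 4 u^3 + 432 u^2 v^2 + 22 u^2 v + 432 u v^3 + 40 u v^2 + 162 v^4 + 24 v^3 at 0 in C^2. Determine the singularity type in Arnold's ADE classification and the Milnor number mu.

Type D_5, Milnor number mu = 5.

The Hessian of f at 0 has rank 0. Corank 2; j^3 = 2*(u + 2*v)^2*(2*u + 3*v) has shape L^2 M (L != M), so D-series; mu = 5 gives D_5.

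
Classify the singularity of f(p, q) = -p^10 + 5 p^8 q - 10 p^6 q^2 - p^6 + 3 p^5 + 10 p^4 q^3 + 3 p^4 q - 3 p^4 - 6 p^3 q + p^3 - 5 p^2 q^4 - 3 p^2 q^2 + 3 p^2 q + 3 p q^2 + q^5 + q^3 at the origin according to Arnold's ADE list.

The Hessian of f at 0 is [[0, 0], [0, 0]] with rank 0, so corank 2. A Groebner basis of the Jacobian ideal J(f) in C{p,q} is {p^2/4 + p*q^3 - p*q^2/2 + p*q/2 - q^3/2 + q^2/4, q^4, p^3 - 3*p^2/2 - 3*p*q + q^3 - 3*q^2/2, p^2*q + p^2/2 + p*q^2 + p*q + q^2/2}; counting standard monomials gives mu = 8. Corank 2; j^3 = (p + q)^3 is a perfect cube, so E-series; the 5-jet and mu = 8 give E_8.

E8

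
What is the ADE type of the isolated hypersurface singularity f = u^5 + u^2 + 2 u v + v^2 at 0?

A_{4}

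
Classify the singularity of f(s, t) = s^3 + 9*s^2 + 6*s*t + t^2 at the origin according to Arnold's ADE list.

A2

The Hessian of f at 0 is [[18, 6], [6, 2]] with rank 1, so corank 1. A Groebner basis of the Jacobian ideal J(f) in C{s,t} is {t^2, s + t/3}; counting standard monomials gives mu = 2. Corank 1: A-series; mu = 2 gives A_2.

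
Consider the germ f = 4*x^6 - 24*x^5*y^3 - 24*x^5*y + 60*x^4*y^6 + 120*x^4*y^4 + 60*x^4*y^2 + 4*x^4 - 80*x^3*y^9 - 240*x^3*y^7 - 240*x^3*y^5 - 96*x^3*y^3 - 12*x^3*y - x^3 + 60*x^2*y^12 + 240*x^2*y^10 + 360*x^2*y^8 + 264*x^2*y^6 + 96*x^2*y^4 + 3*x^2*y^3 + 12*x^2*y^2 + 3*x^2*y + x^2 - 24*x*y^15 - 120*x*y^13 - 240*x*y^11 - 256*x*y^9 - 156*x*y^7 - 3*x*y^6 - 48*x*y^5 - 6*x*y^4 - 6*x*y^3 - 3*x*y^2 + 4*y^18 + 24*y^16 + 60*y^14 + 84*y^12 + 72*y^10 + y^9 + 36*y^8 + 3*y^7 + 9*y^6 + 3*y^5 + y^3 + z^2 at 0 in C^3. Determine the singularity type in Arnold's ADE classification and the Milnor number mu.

Type A_{2}, Milnor number mu = 2.

The Hessian of f at 0 is [[2, 0, 0], [0, 0, 0], [0, 0, 2]] with rank 2, so corank 1. A Groebner basis of the Jacobian ideal J(f) in C{x,y,z} is {y^2, x, z}; counting standard monomials gives mu = 2. Corank 1: A-series; mu = 2 gives A_2.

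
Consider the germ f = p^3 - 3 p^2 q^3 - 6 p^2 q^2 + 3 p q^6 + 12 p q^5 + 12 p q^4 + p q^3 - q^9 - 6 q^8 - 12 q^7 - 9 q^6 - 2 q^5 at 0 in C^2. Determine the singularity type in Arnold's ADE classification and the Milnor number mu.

The Hessian of f at 0 has rank 0. Corank 2; j^3 = p^3 is a perfect cube, so E-series; the 4-jet and mu = 7 give E_7.

Type E7, Milnor number mu = 7.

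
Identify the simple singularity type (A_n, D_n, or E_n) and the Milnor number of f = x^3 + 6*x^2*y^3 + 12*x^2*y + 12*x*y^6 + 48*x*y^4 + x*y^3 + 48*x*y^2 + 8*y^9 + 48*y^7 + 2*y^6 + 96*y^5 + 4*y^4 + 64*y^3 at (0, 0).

Type E_7, Milnor number mu = 7.

The Hessian of f at 0 is [[0, 0], [0, 0]] with rank 0, so corank 2. A Groebner basis of the Jacobian ideal J(f) in C{x,y} is {x^3 + 12*x^2*y + 384*x^2 + 3072*x*y + 6144*y^2, -12*x^2 + x*y^2 - 96*x*y - 192*y^2, 3*x^2 + 24*x*y + y^3 + 48*y^2}; counting standard monomials gives mu = 7. Corank 2; j^3 = (x + 4*y)^3 is a perfect cube, so E-series; the 4-jet and mu = 7 give E_7.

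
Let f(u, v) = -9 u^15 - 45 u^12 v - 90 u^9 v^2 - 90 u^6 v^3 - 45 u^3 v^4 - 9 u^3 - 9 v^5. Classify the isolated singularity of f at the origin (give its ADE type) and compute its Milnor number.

The Hessian of f at 0 is [[0, 0], [0, 0]] with rank 0, so corank 2. A Groebner basis of the Jacobian ideal J(f) in C{u,v} is {v^4, u^2}; counting standard monomials gives mu = 8. Corank 2; j^3 = -9*u^3 is a perfect cube, so E-series; the 5-jet and mu = 8 give E_8.

Type E8, Milnor number mu = 8.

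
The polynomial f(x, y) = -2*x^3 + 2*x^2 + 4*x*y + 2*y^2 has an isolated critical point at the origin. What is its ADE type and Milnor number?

Type A_{2}, Milnor number mu = 2.

The Hessian of f at 0 has rank 1. Corank 1: A-series; mu = 2 gives A_2.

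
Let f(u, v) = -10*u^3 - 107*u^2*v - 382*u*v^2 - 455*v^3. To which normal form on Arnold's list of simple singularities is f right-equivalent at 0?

D_4

The Hessian of f at 0 has rank 0. Corank 2; j^3 = -(2*u + 7*v)*(5*u^2 + 36*u*v + 65*v^2) splits into three distinct lines over C (the quadratic factor has nonzero discriminant), so D_4.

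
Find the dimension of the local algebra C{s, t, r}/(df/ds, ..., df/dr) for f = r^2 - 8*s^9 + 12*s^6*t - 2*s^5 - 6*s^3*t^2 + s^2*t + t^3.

The Hessian of f at 0 has rank 1. Corank 2; j^3 = t*(s^2 + t^2) splits into three distinct lines over C (the quadratic factor has nonzero discriminant), so D_4.

4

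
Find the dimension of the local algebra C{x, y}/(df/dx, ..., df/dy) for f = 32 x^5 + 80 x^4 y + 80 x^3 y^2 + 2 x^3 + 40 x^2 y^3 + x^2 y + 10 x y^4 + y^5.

6

The Hessian of f at 0 has rank 0. Corank 2; j^3 = x^2*(2*x + y) has shape L^2 M (L != M), so D-series; mu = 6 gives D_6.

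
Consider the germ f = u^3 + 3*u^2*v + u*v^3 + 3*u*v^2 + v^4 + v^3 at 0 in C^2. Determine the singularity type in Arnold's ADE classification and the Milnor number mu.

The Hessian of f at 0 is [[0, 0], [0, 0]] with rank 0, so corank 2. A Groebner basis of the Jacobian ideal J(f) in C{u,v} is {u^3 + 3*u^2*v + 6*u^2 + 12*u*v + 6*v^2, -3*u^2 + u*v^2 - 6*u*v - 3*v^2, 3*u^2 + 6*u*v + v^3 + 3*v^2}; counting standard monomials gives mu = 7. Corank 2; j^3 = (u + v)^3 is a perfect cube, so E-series; the 4-jet and mu = 7 give E_7.

Type E_{7}, Milnor number mu = 7.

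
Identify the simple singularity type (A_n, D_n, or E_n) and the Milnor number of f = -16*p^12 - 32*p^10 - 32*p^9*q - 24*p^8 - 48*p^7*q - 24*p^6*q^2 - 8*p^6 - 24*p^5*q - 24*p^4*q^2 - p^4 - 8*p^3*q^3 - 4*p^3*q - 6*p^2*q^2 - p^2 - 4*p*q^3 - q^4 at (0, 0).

The Hessian of f at 0 has rank 1. Corank 1: A-series; mu = 3 gives A_3.

Type A_{3}, Milnor number mu = 3.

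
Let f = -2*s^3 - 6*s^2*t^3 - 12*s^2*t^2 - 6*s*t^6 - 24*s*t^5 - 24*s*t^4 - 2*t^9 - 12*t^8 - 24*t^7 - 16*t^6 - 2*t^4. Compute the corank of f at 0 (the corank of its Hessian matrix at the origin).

2

Hessian at 0 has rank 0.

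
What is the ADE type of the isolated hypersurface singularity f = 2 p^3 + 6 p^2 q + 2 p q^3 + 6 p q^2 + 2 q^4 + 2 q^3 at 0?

E7

The Hessian of f at 0 has rank 0. Corank 2; j^3 = 2*(p + q)^3 is a perfect cube, so E-series; the 4-jet and mu = 7 give E_7.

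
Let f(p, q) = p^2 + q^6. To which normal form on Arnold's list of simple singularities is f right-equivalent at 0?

The Hessian of f at 0 has rank 1. Corank 1: A-series; mu = 5 gives A_5.

A_5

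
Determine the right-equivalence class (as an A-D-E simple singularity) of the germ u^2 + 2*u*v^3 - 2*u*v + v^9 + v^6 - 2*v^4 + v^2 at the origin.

The Hessian of f at 0 has rank 1. Corank 1: A-series; mu = 8 gives A_8.

A_8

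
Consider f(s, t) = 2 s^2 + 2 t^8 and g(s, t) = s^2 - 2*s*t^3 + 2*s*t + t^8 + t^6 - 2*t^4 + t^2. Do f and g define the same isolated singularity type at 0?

The Hessian of f at 0 has rank 1. Corank 1: A-series; mu = 7 gives A_7. The Hessian of g at 0 has rank 1. Corank 1: A-series; mu = 7 gives A_7. Both have type A_7, hence right-equivalent.

Yes.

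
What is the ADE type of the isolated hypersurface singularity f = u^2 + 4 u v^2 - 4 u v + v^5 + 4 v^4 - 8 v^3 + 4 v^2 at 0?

A_{4}

The Hessian of f at 0 has rank 1. Corank 1: A-series; mu = 4 gives A_4.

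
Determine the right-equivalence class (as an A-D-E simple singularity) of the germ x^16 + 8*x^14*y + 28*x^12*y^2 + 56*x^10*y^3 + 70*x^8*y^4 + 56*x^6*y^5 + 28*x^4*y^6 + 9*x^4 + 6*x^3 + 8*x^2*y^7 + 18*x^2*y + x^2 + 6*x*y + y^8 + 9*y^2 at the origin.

A7

The Hessian of f at 0 has rank 1. Corank 1: A-series; mu = 7 gives A_7.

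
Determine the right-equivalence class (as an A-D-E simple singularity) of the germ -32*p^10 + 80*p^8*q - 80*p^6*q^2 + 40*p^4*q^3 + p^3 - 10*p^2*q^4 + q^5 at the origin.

E8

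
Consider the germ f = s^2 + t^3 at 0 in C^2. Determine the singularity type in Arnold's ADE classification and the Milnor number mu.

Type A2, Milnor number mu = 2.

The Hessian of f at 0 has rank 1. Corank 1: A-series; mu = 2 gives A_2.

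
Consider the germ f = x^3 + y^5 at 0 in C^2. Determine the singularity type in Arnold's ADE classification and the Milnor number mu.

Type E_8, Milnor number mu = 8.

The Hessian of f at 0 has rank 0. Corank 2; j^3 = x^3 is a perfect cube, so E-series; the 5-jet and mu = 8 give E_8.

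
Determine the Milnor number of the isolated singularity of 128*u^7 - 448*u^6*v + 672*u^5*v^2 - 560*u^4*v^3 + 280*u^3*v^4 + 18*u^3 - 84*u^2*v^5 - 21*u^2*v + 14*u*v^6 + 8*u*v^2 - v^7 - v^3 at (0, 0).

8

The Hessian of f at 0 has rank 0. Corank 2; j^3 = (2*u - v)*(3*u - v)^2 has shape L^2 M (L != M), so D-series; mu = 8 gives D_8.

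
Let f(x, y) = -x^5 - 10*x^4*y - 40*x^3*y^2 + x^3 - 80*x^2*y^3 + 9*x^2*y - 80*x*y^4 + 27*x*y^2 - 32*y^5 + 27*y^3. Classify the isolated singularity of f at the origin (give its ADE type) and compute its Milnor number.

Type E_{8}, Milnor number mu = 8.

The Hessian of f at 0 is [[0, 0], [0, 0]] with rank 0, so corank 2. A Groebner basis of the Jacobian ideal J(f) in C{x,y} is {y^5, x*y^3 + 11*y^4/4, x^2 + 6*x*y + 9*y^2}; counting standard monomials gives mu = 8. Corank 2; j^3 = (x + 3*y)^3 is a perfect cube, so E-series; the 5-jet and mu = 8 give E_8.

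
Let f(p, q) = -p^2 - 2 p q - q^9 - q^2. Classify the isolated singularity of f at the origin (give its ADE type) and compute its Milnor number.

Type A8, Milnor number mu = 8.

The Hessian of f at 0 is [[-2, -2], [-2, -2]] with rank 1, so corank 1. A Groebner basis of the Jacobian ideal J(f) in C{p,q} is {q^8, p + q}; counting standard monomials gives mu = 8. Corank 1: A-series; mu = 8 gives A_8.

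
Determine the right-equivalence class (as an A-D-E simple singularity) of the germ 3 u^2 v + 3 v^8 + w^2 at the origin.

The Hessian of f at 0 is [[0, 0, 0], [0, 0, 0], [0, 0, 2]] with rank 1, so corank 2. A Groebner basis of the Jacobian ideal J(f) in C{u,v,w} is {u^2/8 + v^7, u^3, u*v, w}; counting standard monomials gives mu = 9. Corank 2; j^3 = 3*u^2*v has shape L^2 M (L != M), so D-series; mu = 9 gives D_9.

D_{9}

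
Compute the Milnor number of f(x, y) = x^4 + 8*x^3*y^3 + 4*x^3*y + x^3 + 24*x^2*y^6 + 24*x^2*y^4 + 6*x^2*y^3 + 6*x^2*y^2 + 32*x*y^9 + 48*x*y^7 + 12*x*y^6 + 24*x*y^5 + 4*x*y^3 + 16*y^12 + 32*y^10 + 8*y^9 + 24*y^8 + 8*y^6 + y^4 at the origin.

6

The Hessian of f at 0 has rank 0. Corank 2; j^3 = x^3 is a perfect cube, so E-series; the 4-jet and mu = 6 give E_6.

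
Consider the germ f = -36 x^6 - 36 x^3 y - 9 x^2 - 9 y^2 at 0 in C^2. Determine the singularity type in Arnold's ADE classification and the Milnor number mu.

Type A_1, Milnor number mu = 1.

The Hessian of f at 0 is [[-18, 0], [0, -18]] with rank 2, so corank 0. A Groebner basis of the Jacobian ideal J(f) in C{x,y} is {x, y}; counting standard monomials gives mu = 1. Corank 0: nondegenerate Morse point, so A_1.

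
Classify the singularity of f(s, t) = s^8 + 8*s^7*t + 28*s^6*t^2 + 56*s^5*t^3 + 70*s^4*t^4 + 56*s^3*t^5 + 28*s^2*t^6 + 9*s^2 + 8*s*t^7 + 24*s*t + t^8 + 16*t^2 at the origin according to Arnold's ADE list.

The Hessian of f at 0 has rank 1. Corank 1: A-series; mu = 7 gives A_7.

A_7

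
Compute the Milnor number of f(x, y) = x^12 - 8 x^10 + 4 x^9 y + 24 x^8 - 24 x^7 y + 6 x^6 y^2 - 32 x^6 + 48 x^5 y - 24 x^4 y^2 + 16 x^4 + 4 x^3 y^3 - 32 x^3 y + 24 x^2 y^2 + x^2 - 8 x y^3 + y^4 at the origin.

The Hessian of f at 0 has rank 1. Corank 1: A-series; mu = 3 gives A_3.

3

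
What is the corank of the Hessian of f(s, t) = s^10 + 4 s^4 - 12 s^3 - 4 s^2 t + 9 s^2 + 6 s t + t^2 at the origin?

1

Hessian at 0 has rank 1.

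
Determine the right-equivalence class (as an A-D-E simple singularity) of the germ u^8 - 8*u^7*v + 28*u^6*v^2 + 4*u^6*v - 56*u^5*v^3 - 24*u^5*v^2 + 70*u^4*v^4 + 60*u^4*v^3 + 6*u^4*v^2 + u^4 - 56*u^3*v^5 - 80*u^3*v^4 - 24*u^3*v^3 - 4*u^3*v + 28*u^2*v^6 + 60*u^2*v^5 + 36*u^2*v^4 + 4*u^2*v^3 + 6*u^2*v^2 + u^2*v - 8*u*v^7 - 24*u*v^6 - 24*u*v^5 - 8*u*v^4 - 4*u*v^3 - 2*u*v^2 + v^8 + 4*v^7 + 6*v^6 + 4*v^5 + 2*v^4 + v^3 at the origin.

D_{5}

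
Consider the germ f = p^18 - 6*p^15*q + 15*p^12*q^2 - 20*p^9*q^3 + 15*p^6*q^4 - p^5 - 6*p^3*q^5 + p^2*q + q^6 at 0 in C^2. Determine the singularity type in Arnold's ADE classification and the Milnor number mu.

Type D_7, Milnor number mu = 7.

The Hessian of f at 0 has rank 0. Corank 2; j^3 = p^2*q has shape L^2 M (L != M), so D-series; mu = 7 gives D_7.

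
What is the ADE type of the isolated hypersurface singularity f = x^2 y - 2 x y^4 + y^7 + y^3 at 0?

The Hessian of f at 0 has rank 0. Corank 2; j^3 = y*(x^2 + y^2) splits into three distinct lines over C (the quadratic factor has nonzero discriminant), so D_4.

D4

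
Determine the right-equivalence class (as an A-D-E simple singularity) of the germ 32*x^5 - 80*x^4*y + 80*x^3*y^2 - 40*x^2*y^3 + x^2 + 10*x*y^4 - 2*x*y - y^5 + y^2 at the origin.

A_{4}

The Hessian of f at 0 is [[2, -2], [-2, 2]] with rank 1, so corank 1. A Groebner basis of the Jacobian ideal J(f) in C{x,y} is {y^4, x - y}; counting standard monomials gives mu = 4. Corank 1: A-series; mu = 4 gives A_4.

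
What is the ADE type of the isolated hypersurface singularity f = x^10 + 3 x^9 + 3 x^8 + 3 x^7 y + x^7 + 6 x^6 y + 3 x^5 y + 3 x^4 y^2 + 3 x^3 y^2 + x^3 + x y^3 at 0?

E7

The Hessian of f at 0 has rank 0. Corank 2; j^3 = x^3 is a perfect cube, so E-series; the 4-jet and mu = 7 give E_7.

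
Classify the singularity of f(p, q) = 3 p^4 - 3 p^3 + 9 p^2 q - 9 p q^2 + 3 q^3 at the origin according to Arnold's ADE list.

The Hessian of f at 0 is [[0, 0], [0, 0]] with rank 0, so corank 2. A Groebner basis of the Jacobian ideal J(f) in C{p,q} is {q^4, p*q^2 - 2*q^3/3, p^2 - 2*p*q + q^2}; counting standard monomials gives mu = 6. Corank 2; j^3 = -3*(p - q)^3 is a perfect cube, so E-series; the 4-jet and mu = 6 give E_6.

E_{6}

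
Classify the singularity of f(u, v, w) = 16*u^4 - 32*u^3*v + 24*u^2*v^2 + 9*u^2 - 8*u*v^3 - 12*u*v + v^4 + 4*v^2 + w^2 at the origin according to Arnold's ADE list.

A3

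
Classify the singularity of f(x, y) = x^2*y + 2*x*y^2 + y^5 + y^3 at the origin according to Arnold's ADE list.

D_{6}

The Hessian of f at 0 has rank 0. Corank 2; j^3 = y*(x + y)^2 has shape L^2 M (L != M), so D-series; mu = 6 gives D_6.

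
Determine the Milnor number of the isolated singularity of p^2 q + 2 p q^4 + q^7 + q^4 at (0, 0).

5

The Hessian of f at 0 has rank 0. Corank 2; j^3 = p^2*q has shape L^2 M (L != M), so D-series; mu = 5 gives D_5.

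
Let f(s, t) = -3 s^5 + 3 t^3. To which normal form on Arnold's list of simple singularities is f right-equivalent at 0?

The Hessian of f at 0 has rank 0. Corank 2; j^3 = 3*t^3 is a perfect cube, so E-series; the 5-jet and mu = 8 give E_8.

E_{8}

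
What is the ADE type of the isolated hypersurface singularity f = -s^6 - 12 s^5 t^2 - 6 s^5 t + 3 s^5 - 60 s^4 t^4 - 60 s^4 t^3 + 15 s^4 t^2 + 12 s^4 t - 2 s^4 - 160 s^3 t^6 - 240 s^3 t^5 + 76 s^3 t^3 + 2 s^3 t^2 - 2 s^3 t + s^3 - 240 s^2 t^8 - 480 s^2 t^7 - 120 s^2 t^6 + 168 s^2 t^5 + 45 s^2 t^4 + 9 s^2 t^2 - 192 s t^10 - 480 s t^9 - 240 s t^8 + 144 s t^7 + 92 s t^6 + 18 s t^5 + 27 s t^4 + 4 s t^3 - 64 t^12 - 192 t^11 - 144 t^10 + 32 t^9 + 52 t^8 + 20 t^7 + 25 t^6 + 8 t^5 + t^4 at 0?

The Hessian of f at 0 has rank 0. Corank 2; j^3 = s^3 is a perfect cube, so E-series; the 4-jet and mu = 6 give E_6.

E_{6}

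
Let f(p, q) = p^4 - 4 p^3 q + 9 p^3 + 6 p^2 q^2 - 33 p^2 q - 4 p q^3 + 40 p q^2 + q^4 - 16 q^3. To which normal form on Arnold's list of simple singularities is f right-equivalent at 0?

D5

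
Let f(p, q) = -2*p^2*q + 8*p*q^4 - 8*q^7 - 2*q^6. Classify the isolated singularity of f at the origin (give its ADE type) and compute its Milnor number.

The Hessian of f at 0 has rank 0. Corank 2; j^3 = -2*p^2*q has shape L^2 M (L != M), so D-series; mu = 7 gives D_7.

Type D_{7}, Milnor number mu = 7.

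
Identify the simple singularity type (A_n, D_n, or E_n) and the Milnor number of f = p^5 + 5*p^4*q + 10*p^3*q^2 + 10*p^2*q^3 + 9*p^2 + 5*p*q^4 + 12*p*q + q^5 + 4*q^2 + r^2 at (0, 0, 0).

Type A_{4}, Milnor number mu = 4.

The Hessian of f at 0 has rank 2. Corank 1: A-series; mu = 4 gives A_4.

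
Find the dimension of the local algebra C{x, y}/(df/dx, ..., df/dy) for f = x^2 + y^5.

The Hessian of f at 0 is [[2, 0], [0, 0]] with rank 1, so corank 1. A Groebner basis of the Jacobian ideal J(f) in C{x,y} is {y^4, x}; counting standard monomials gives mu = 4. Corank 1: A-series; mu = 4 gives A_4.

4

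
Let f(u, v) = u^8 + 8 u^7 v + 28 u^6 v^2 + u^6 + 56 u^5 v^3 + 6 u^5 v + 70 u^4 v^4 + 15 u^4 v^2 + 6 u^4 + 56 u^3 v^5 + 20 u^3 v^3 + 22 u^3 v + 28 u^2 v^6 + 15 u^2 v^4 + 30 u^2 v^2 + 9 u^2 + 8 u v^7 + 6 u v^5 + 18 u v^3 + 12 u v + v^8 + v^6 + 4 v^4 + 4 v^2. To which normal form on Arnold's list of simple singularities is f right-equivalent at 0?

A7

The Hessian of f at 0 has rank 1. Corank 1: A-series; mu = 7 gives A_7.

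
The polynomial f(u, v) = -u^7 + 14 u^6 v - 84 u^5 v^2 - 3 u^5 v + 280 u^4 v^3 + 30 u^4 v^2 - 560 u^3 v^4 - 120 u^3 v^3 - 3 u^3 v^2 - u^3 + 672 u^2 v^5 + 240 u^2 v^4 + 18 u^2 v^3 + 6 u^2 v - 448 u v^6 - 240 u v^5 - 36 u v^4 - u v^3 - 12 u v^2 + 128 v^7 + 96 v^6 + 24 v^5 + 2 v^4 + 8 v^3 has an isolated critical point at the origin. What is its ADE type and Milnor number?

Type E_{7}, Milnor number mu = 7.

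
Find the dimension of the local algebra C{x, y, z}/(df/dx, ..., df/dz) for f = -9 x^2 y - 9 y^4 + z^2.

The Hessian of f at 0 has rank 1. Corank 2; j^3 = -9*x^2*y has shape L^2 M (L != M), so D-series; mu = 5 gives D_5.

5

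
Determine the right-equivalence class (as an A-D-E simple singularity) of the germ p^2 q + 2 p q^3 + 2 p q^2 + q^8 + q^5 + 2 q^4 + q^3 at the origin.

D_9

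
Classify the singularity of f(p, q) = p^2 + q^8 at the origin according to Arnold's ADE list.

A7

The Hessian of f at 0 has rank 1. Corank 1: A-series; mu = 7 gives A_7.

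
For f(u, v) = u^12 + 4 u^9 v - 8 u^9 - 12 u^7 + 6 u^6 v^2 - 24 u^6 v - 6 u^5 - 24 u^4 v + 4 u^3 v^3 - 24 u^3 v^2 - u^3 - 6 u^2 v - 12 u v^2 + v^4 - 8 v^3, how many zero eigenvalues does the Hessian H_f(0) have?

2

Hessian at 0 has rank 0.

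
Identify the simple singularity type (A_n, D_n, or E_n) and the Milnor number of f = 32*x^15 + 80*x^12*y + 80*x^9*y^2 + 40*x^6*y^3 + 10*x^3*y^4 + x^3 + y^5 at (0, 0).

The Hessian of f at 0 is [[0, 0], [0, 0]] with rank 0, so corank 2. A Groebner basis of the Jacobian ideal J(f) in C{x,y} is {y^4, x^2}; counting standard monomials gives mu = 8. Corank 2; j^3 = x^3 is a perfect cube, so E-series; the 5-jet and mu = 8 give E_8.

Type E8, Milnor number mu = 8.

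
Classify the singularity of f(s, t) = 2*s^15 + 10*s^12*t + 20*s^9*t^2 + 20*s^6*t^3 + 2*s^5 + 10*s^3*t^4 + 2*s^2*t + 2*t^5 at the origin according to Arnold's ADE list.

The Hessian of f at 0 is [[0, 0], [0, 0]] with rank 0, so corank 2. A Groebner basis of the Jacobian ideal J(f) in C{s,t} is {s^2/5 + t^4, s^3, s*t}; counting standard monomials gives mu = 6. Corank 2; j^3 = 2*s^2*t has shape L^2 M (L != M), so D-series; mu = 6 gives D_6.

D_6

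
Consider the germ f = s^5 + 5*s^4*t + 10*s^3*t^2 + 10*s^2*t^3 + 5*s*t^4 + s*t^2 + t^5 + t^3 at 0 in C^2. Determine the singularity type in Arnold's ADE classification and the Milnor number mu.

The Hessian of f at 0 has rank 0. Corank 2; j^3 = t^2*(s + t) has shape L^2 M (L != M), so D-series; mu = 6 gives D_6.

Type D_6, Milnor number mu = 6.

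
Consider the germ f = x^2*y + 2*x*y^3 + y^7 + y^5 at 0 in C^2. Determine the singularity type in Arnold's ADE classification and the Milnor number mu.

The Hessian of f at 0 has rank 0. Corank 2; j^3 = x^2*y has shape L^2 M (L != M), so D-series; mu = 8 gives D_8.

Type D_{8}, Milnor number mu = 8.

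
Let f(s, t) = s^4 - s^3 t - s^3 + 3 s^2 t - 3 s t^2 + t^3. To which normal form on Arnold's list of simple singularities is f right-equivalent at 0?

E_7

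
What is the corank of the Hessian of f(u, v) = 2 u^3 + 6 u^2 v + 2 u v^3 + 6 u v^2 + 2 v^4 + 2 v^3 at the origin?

2

Hessian at 0 has rank 0.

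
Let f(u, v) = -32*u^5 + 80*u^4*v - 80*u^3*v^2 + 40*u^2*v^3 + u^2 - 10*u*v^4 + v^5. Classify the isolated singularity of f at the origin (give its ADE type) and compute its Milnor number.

Type A_4, Milnor number mu = 4.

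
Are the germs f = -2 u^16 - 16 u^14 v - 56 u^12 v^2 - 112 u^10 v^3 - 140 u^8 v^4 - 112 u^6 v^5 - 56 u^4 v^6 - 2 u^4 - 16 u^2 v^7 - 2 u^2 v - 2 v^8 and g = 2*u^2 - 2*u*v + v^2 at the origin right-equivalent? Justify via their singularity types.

The Hessian of f at 0 is [[0, 0], [0, 0]] with rank 0, so corank 2. A Groebner basis of the Jacobian ideal J(f) in C{u,v} is {u^2/8 + v^7, u^3, u*v}; counting standard monomials gives mu = 9. Corank 2; j^3 = -2*u^2*v has shape L^2 M (L != M), so D-series; mu = 9 gives D_9. The Hessian of g at 0 is [[4, -2], [-2, 2]] with rank 2, so corank 0. A Groebner basis of the Jacobian ideal J(g) in C{u,v} is {u, v}; counting standard monomials gives mu = 1. Corank 0: nondegenerate Morse point, so A_1. f is D_9 but g is A_1, hence not right-equivalent.

No.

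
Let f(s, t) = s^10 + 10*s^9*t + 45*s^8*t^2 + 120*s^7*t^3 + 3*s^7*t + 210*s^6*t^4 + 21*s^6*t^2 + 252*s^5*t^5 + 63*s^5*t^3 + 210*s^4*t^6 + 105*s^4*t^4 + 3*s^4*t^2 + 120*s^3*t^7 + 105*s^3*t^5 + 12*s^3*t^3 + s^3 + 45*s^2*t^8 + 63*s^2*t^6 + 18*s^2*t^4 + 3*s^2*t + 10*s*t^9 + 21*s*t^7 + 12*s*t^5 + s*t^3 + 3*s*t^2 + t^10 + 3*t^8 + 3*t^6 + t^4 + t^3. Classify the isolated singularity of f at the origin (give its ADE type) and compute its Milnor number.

Type E7, Milnor number mu = 7.

The Hessian of f at 0 is [[0, 0], [0, 0]] with rank 0, so corank 2. A Groebner basis of the Jacobian ideal J(f) in C{s,t} is {s^3 + 3*s^2*t + 6*s^2 + 12*s*t + 6*t^2, -3*s^2 + s*t^2 - 6*s*t - 3*t^2, 3*s^2 + 6*s*t + t^3 + 3*t^2}; counting standard monomials gives mu = 7. Corank 2; j^3 = (s + t)^3 is a perfect cube, so E-series; the 4-jet and mu = 7 give E_7.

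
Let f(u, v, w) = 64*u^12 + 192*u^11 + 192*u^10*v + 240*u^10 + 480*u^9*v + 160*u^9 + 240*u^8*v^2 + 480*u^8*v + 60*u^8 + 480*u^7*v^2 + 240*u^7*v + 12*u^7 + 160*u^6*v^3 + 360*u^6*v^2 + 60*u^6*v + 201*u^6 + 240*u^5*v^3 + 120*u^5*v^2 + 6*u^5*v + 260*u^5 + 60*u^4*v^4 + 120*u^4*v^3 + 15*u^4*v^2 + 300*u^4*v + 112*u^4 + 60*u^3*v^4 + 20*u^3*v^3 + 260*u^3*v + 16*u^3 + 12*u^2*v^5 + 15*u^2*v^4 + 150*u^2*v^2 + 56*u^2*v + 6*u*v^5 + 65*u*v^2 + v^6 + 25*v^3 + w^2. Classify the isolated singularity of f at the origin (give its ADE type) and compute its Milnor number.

The Hessian of f at 0 is [[0, 0, 0], [0, 0, 0], [0, 0, 2]] with rank 1, so corank 2. A Groebner basis of the Jacobian ideal J(f) in C{u,v,w} is {49999616*u^2/457771875 + 174999136*u*v/457771875 + v^4 + 1562503*v^3/3662175 + 9374968*v^2/30518125, u^3 + 19532*u^2/48829 + 97663*u*v/195316 + 125*v^3/6250112 + 15*v^2/781264, u^2*v - 2*u^2/244145 + 390607*u*v/976580 - 125*v^3/6250112 + 390617*v^2/781264, -28408*u^2/332925 + u*v^2 - 142043*u*v/332925 + 177565*v^3/426144 - 35511*v^2/88780, w}; counting standard monomials gives mu = 7. Corank 2; j^3 = (u + v)*(4*u + 5*v)^2 has shape L^2 M (L != M), so D-series; mu = 7 gives D_7.

Type D_7, Milnor number mu = 7.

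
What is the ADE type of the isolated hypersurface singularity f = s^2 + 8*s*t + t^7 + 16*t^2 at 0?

The Hessian of f at 0 has rank 1. Corank 1: A-series; mu = 6 gives A_6.

A_6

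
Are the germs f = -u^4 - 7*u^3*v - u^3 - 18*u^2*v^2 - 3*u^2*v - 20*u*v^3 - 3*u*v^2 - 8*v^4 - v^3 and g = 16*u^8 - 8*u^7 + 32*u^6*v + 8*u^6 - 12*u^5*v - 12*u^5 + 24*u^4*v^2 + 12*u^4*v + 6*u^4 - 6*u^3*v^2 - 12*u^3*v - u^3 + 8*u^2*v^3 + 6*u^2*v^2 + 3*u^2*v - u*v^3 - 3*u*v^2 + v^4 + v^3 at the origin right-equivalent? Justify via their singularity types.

The Hessian of f at 0 has rank 0. Corank 2; j^3 = -(u + v)^3 is a perfect cube, so E-series; the 4-jet and mu = 7 give E_7. The Hessian of g at 0 has rank 0. Corank 2; j^3 = -(u - v)^3 is a perfect cube, so E-series; the 4-jet and mu = 7 give E_7. Both have type E_7, hence right-equivalent.

Yes.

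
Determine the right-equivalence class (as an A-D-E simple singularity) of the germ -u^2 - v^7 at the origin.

A_{6}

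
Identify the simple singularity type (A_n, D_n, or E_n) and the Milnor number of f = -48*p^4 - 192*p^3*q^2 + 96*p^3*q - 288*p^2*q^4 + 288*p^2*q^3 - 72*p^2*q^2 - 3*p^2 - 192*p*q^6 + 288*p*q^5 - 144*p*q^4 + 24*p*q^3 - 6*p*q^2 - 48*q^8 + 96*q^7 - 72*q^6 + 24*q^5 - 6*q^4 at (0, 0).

Type A3, Milnor number mu = 3.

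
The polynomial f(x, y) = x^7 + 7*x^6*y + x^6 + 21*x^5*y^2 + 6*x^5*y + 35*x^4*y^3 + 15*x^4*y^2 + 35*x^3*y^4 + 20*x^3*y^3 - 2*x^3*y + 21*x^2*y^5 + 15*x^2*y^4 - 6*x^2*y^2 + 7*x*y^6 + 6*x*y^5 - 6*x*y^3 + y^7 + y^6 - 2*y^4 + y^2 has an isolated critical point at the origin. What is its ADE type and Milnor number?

Type A_{6}, Milnor number mu = 6.

The Hessian of f at 0 has rank 1. Corank 1: A-series; mu = 6 gives A_6.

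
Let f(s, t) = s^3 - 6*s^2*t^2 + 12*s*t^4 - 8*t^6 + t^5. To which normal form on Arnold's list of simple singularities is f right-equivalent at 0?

The Hessian of f at 0 is [[0, 0], [0, 0]] with rank 0, so corank 2. A Groebner basis of the Jacobian ideal J(f) in C{s,t} is {t^4, s^3, -s^2/4 + s*t^2}; counting standard monomials gives mu = 8. Corank 2; j^3 = s^3 is a perfect cube, so E-series; the 5-jet and mu = 8 give E_8.

E_8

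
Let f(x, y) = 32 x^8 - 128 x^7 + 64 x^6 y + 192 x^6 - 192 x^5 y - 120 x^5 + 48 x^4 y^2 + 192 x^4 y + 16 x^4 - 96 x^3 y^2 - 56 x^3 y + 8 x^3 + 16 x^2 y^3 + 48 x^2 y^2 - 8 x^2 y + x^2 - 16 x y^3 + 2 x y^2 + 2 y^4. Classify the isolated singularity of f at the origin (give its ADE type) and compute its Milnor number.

The Hessian of f at 0 has rank 1. Corank 1: A-series; mu = 3 gives A_3.

Type A_{3}, Milnor number mu = 3.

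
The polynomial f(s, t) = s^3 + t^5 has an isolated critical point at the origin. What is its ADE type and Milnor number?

The Hessian of f at 0 has rank 0. Corank 2; j^3 = s^3 is a perfect cube, so E-series; the 5-jet and mu = 8 give E_8.

Type E_8, Milnor number mu = 8.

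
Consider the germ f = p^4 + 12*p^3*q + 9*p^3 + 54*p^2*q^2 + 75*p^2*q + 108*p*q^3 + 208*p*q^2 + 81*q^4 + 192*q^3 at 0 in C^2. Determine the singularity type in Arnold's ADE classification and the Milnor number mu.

The Hessian of f at 0 is [[0, 0], [0, 0]] with rank 0, so corank 2. A Groebner basis of the Jacobian ideal J(f) in C{p,q} is {p*q^2 + 54*p*q + 144*q^2, -81*p*q/4 + q^3 - 54*q^2, p^2 + 17*p*q/3 + 8*q^2}; counting standard monomials gives mu = 5. Corank 2; j^3 = (p + 3*q)*(3*p + 8*q)^2 has shape L^2 M (L != M), so D-series; mu = 5 gives D_5.

Type D5, Milnor number mu = 5.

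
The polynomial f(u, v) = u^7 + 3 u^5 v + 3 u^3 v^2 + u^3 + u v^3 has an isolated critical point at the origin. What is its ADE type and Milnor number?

Type E_{7}, Milnor number mu = 7.

The Hessian of f at 0 has rank 0. Corank 2; j^3 = u^3 is a perfect cube, so E-series; the 4-jet and mu = 7 give E_7.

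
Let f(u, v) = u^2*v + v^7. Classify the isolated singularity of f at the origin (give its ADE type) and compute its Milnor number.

The Hessian of f at 0 has rank 0. Corank 2; j^3 = u^2*v has shape L^2 M (L != M), so D-series; mu = 8 gives D_8.

Type D_8, Milnor number mu = 8.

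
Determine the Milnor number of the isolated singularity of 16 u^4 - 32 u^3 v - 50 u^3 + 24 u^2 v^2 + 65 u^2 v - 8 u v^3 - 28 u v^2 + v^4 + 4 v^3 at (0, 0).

5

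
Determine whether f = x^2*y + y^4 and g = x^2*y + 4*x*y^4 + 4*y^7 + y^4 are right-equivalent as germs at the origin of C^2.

The Hessian of f at 0 has rank 0. Corank 2; j^3 = x^2*y has shape L^2 M (L != M), so D-series; mu = 5 gives D_5. The Hessian of g at 0 has rank 0. Corank 2; j^3 = x^2*y has shape L^2 M (L != M), so D-series; mu = 5 gives D_5. Both have type D_5, hence right-equivalent.

Yes.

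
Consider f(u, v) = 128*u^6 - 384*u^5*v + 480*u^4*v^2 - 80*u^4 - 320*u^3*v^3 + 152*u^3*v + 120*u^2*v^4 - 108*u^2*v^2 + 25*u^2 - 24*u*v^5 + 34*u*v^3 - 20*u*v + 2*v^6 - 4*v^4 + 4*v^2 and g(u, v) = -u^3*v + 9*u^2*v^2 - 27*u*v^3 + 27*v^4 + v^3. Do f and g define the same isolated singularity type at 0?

No.

The Hessian of f at 0 has rank 1. Corank 1: A-series; mu = 5 gives A_5. The Hessian of g at 0 has rank 0. Corank 2; j^3 = v^3 is a perfect cube, so E-series; the 4-jet and mu = 7 give E_7. f is A_5 but g is E_7, hence not right-equivalent.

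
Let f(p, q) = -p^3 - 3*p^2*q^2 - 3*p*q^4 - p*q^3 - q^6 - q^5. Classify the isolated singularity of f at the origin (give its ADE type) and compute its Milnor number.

Type E7, Milnor number mu = 7.

The Hessian of f at 0 is [[0, 0], [0, 0]] with rank 0, so corank 2. A Groebner basis of the Jacobian ideal J(f) in C{p,q} is {-p^2 + q^4 - q^3/3, p^3, p^2*q + p^2/3 + q^3/9, p^2 + p*q^2 + q^3/3}; counting standard monomials gives mu = 7. Corank 2; j^3 = -p^3 is a perfect cube, so E-series; the 4-jet and mu = 7 give E_7.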